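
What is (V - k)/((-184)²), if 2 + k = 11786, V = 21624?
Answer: 615/2116 ≈ 0.29064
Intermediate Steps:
k = 11784 (k = -2 + 11786 = 11784)
(V - k)/((-184)²) = (21624 - 1*11784)/((-184)²) = (21624 - 11784)/33856 = 9840*(1/33856) = 615/2116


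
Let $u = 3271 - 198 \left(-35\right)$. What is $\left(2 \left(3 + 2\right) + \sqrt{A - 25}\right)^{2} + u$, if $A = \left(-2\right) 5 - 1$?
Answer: $10265 + 120 i \approx 10265.0 + 120.0 i$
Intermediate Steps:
$A = -11$ ($A = -10 - 1 = -11$)
$u = 10201$ ($u = 3271 - -6930 = 3271 + 6930 = 10201$)
$\left(2 \left(3 + 2\right) + \sqrt{A - 25}\right)^{2} + u = \left(2 \left(3 + 2\right) + \sqrt{-11 - 25}\right)^{2} + 10201 = \left(2 \cdot 5 + \sqrt{-36}\right)^{2} + 10201 = \left(10 + 6 i\right)^{2} + 10201 = 10201 + \left(10 + 6 i\right)^{2}$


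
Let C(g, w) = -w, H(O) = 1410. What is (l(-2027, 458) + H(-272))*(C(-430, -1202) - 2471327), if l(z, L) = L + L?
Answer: -5745510750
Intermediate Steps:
l(z, L) = 2*L
(l(-2027, 458) + H(-272))*(C(-430, -1202) - 2471327) = (2*458 + 1410)*(-1*(-1202) - 2471327) = (916 + 1410)*(1202 - 2471327) = 2326*(-2470125) = -5745510750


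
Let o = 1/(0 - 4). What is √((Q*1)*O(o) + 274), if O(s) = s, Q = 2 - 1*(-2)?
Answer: √273 ≈ 16.523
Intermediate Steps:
o = -¼ (o = 1/(-4) = -¼ ≈ -0.25000)
Q = 4 (Q = 2 + 2 = 4)
√((Q*1)*O(o) + 274) = √((4*1)*(-¼) + 274) = √(4*(-¼) + 274) = √(-1 + 274) = √273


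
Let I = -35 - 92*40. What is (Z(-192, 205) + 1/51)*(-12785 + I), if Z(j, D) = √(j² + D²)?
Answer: -5500/17 - 16500*√78889 ≈ -4.6347e+6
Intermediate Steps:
Z(j, D) = √(D² + j²)
I = -3715 (I = -35 - 3680 = -3715)
(Z(-192, 205) + 1/51)*(-12785 + I) = (√(205² + (-192)²) + 1/51)*(-12785 - 3715) = (√(42025 + 36864) + 1/51)*(-16500) = (√78889 + 1/51)*(-16500) = (1/51 + √78889)*(-16500) = -5500/17 - 16500*√78889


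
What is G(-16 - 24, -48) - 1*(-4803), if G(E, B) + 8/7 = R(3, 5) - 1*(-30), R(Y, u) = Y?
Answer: 33844/7 ≈ 4834.9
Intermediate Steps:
G(E, B) = 223/7 (G(E, B) = -8/7 + (3 - 1*(-30)) = -8/7 + (3 + 30) = -8/7 + 33 = 223/7)
G(-16 - 24, -48) - 1*(-4803) = 223/7 - 1*(-4803) = 223/7 + 4803 = 33844/7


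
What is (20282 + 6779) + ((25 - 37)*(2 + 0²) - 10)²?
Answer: 28217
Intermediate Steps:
(20282 + 6779) + ((25 - 37)*(2 + 0²) - 10)² = 27061 + (-12*(2 + 0) - 10)² = 27061 + (-12*2 - 10)² = 27061 + (-24 - 10)² = 27061 + (-34)² = 27061 + 1156 = 28217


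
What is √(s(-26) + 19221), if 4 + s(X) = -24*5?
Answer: 13*√113 ≈ 138.19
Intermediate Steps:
s(X) = -124 (s(X) = -4 - 24*5 = -4 - 120 = -124)
√(s(-26) + 19221) = √(-124 + 19221) = √19097 = 13*√113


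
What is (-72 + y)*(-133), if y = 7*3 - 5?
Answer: 7448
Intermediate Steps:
y = 16 (y = 21 - 5 = 16)
(-72 + y)*(-133) = (-72 + 16)*(-133) = -56*(-133) = 7448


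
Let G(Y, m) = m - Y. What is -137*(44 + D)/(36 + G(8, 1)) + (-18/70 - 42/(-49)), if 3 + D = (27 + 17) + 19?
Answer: -71153/145 ≈ -490.71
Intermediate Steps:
D = 60 (D = -3 + ((27 + 17) + 19) = -3 + (44 + 19) = -3 + 63 = 60)
-137*(44 + D)/(36 + G(8, 1)) + (-18/70 - 42/(-49)) = -137*(44 + 60)/(36 + (1 - 1*8)) + (-18/70 - 42/(-49)) = -14248/(36 + (1 - 8)) + (-18*1/70 - 42*(-1/49)) = -14248/(36 - 7) + (-9/35 + 6/7) = -14248/29 + ⅗ = -71153/145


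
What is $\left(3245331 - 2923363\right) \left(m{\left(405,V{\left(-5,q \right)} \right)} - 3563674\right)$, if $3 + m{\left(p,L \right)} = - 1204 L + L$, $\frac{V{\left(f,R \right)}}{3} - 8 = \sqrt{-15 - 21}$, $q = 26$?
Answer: $-1156685816432 - 6971895072 i \approx -1.1567 \cdot 10^{12} - 6.9719 \cdot 10^{9} i$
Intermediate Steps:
$V{\left(f,R \right)} = 24 + 18 i$ ($V{\left(f,R \right)} = 24 + 3 \sqrt{-15 - 21} = 24 + 3 \sqrt{-36} = 24 + 3 \cdot 6 i = 24 + 18 i$)
$m{\left(p,L \right)} = -3 - 1203 L$ ($m{\left(p,L \right)} = -3 + \left(- 1204 L + L\right) = -3 - 1203 L$)
$\left(3245331 - 2923363\right) \left(m{\left(405,V{\left(-5,q \right)} \right)} - 3563674\right) = \left(3245331 - 2923363\right) \left(\left(-3 - 1203 \left(24 + 18 i\right)\right) - 3563674\right) = 321968 \left(\left(-3 - \left(28872 + 21654 i\right)\right) - 3563674\right) = 321968 \left(\left(-28875 - 21654 i\right) - 3563674\right) = 321968 \left(-3592549 - 21654 i\right) = -1156685816432 - 6971895072 i$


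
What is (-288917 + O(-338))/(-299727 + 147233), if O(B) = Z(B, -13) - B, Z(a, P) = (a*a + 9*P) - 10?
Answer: 87231/76247 ≈ 1.1441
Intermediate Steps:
Z(a, P) = -10 + a² + 9*P (Z(a, P) = (a² + 9*P) - 10 = -10 + a² + 9*P)
O(B) = -127 + B² - B (O(B) = (-10 + B² + 9*(-13)) - B = (-10 + B² - 117) - B = (-127 + B²) - B = -127 + B² - B)
(-288917 + O(-338))/(-299727 + 147233) = (-288917 + (-127 + (-338)² - 1*(-338)))/(-299727 + 147233) = (-288917 + (-127 + 114244 + 338))/(-152494) = (-288917 + 114455)*(-1/152494) = -174462*(-1/152494) = 87231/76247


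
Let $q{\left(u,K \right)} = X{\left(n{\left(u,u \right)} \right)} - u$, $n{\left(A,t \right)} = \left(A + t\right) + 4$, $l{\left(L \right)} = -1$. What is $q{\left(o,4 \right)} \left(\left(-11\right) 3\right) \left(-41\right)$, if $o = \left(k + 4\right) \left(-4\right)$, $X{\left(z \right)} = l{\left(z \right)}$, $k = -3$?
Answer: $4059$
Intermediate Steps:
$n{\left(A,t \right)} = 4 + A + t$
$X{\left(z \right)} = -1$
$o = -4$ ($o = \left(-3 + 4\right) \left(-4\right) = 1 \left(-4\right) = -4$)
$q{\left(u,K \right)} = -1 - u$
$q{\left(o,4 \right)} \left(\left(-11\right) 3\right) \left(-41\right) = \left(-1 - -4\right) \left(\left(-11\right) 3\right) \left(-41\right) = \left(-1 + 4\right) \left(-33\right) \left(-41\right) = 3 \left(-33\right) \left(-41\right) = \left(-99\right) \left(-41\right) = 4059$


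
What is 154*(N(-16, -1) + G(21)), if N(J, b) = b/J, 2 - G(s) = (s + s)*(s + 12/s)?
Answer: -1113651/8 ≈ -1.3921e+5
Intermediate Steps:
G(s) = 2 - 2*s*(s + 12/s) (G(s) = 2 - (s + s)*(s + 12/s) = 2 - 2*s*(s + 12/s))
154*(N(-16, -1) + G(21)) = 154*(-1/(-16) + (-22 - 2*21**2)) = 154*(-1*(-1/16) + (-22 - 2*441)) = 154*(1/16 + (-22 - 882)) = 154*(1/16 - 904) = 154*(-14463/16) = -1113651/8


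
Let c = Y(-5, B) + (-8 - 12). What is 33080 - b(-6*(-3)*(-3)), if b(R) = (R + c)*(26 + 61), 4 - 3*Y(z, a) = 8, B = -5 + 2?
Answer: 39634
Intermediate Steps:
B = -3
Y(z, a) = -4/3 (Y(z, a) = 4/3 - 1/3*8 = 4/3 - 8/3 = -4/3)
c = -64/3 (c = -4/3 + (-8 - 12) = -4/3 - 20 = -64/3 ≈ -21.333)
b(R) = -1856 + 87*R (b(R) = (R - 64/3)*(26 + 61) = (-64/3 + R)*87 = -1856 + 87*R)
33080 - b(-6*(-3)*(-3)) = 33080 - (-1856 + 87*(-6*(-3)*(-3))) = 33080 - (-1856 + 87*(18*(-3))) = 33080 - (-1856 + 87*(-54)) = 33080 - (-1856 - 4698) = 33080 - 1*(-6554) = 33080 + 6554 = 39634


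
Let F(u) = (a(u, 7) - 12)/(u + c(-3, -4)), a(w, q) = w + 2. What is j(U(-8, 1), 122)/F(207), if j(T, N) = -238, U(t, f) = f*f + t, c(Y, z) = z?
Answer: -48314/197 ≈ -245.25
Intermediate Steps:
a(w, q) = 2 + w
U(t, f) = t + f² (U(t, f) = f² + t = t + f²)
F(u) = (-10 + u)/(-4 + u) (F(u) = ((2 + u) - 12)/(u - 4) = (-10 + u)/(-4 + u))
j(U(-8, 1), 122)/F(207) = -238*(-4 + 207)/(-10 + 207) = -238/(197/203) = -238/((1/203)*197) = -238/197/203 = -238*203/197 = -48314/197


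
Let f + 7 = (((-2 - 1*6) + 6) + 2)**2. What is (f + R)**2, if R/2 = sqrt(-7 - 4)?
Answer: 5 - 28*I*sqrt(11) ≈ 5.0 - 92.865*I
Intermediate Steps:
f = -7 (f = -7 + (((-2 - 1*6) + 6) + 2)**2 = -7 + (((-2 - 6) + 6) + 2)**2 = -7 + ((-8 + 6) + 2)**2 = -7 + (-2 + 2)**2 = -7 + 0**2 = -7 + 0 = -7)
R = 2*I*sqrt(11) (R = 2*sqrt(-7 - 4) = 2*sqrt(-11) = 2*(I*sqrt(11)) = 2*I*sqrt(11) ≈ 6.6332*I)
(f + R)**2 = (-7 + 2*I*sqrt(11))**2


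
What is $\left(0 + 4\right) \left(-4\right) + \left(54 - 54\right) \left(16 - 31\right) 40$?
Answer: $-16$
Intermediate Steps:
$\left(0 + 4\right) \left(-4\right) + \left(54 - 54\right) \left(16 - 31\right) 40 = 4 \left(-4\right) + 0 \left(-15\right) 40 = -16 + 0 \cdot 40 = -16 + 0 = -16$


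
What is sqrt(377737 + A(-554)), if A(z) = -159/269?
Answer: sqrt(27333384286)/269 ≈ 614.60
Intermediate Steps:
A(z) = -159/269 (A(z) = -159*1/269 = -159/269)
sqrt(377737 + A(-554)) = sqrt(377737 - 159/269) = sqrt(101611094/269) = sqrt(27333384286)/269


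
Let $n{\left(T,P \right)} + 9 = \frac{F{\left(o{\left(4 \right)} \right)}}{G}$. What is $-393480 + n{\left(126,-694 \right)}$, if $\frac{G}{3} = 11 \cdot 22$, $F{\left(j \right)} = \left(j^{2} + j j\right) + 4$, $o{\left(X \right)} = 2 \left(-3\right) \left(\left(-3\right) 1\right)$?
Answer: $- \frac{142836181}{363} \approx -3.9349 \cdot 10^{5}$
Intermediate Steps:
$o{\left(X \right)} = 18$ ($o{\left(X \right)} = \left(-6\right) \left(-3\right) = 18$)
$F{\left(j \right)} = 4 + 2 j^{2}$ ($F{\left(j \right)} = \left(j^{2} + j^{2}\right) + 4 = 2 j^{2} + 4 = 4 + 2 j^{2}$)
$G = 726$ ($G = 3 \cdot 11 \cdot 22 = 3 \cdot 242 = 726$)
$n{\left(T,P \right)} = - \frac{2941}{363}$ ($n{\left(T,P \right)} = -9 + \frac{4 + 2 \cdot 18^{2}}{726} = -9 + \left(4 + 2 \cdot 324\right) \frac{1}{726} = -9 + \left(4 + 648\right) \frac{1}{726} = -9 + 652 \cdot \frac{1}{726} = -9 + \frac{326}{363} = - \frac{2941}{363}$)
$-393480 + n{\left(126,-694 \right)} = -393480 - \frac{2941}{363} = - \frac{142836181}{363}$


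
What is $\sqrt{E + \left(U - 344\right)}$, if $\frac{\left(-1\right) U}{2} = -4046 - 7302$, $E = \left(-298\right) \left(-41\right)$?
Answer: $\sqrt{34570} \approx 185.93$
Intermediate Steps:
$E = 12218$
$U = 22696$ ($U = - 2 \left(-4046 - 7302\right) = \left(-2\right) \left(-11348\right) = 22696$)
$\sqrt{E + \left(U - 344\right)} = \sqrt{12218 + \left(22696 - 344\right)} = \sqrt{12218 + 22352} = \sqrt{34570}$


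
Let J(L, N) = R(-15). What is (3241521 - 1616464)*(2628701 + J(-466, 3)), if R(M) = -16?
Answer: 4271762960045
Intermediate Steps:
J(L, N) = -16
(3241521 - 1616464)*(2628701 + J(-466, 3)) = (3241521 - 1616464)*(2628701 - 16) = 1625057*2628685 = 4271762960045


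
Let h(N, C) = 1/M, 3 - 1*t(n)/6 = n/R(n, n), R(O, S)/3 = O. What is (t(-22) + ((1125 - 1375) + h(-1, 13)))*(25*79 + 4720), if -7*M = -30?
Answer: -9390407/6 ≈ -1.5651e+6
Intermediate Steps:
M = 30/7 (M = -⅐*(-30) = 30/7 ≈ 4.2857)
R(O, S) = 3*O
t(n) = 16 (t(n) = 18 - 6*n/(3*n) = 18 - 6*n*1/(3*n) = 18 - 6*⅓ = 18 - 2 = 16)
h(N, C) = 7/30 (h(N, C) = 1/(30/7) = 7/30)
(t(-22) + ((1125 - 1375) + h(-1, 13)))*(25*79 + 4720) = (16 + ((1125 - 1375) + 7/30))*(25*79 + 4720) = (16 + (-250 + 7/30))*(1975 + 4720) = (16 - 7493/30)*6695 = -7013/30*6695 = -9390407/6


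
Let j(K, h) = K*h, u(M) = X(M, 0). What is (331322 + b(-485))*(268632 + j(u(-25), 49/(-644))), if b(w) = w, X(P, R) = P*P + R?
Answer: 8174905846653/92 ≈ 8.8858e+10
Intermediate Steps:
X(P, R) = R + P² (X(P, R) = P² + R = R + P²)
u(M) = M² (u(M) = 0 + M² = M²)
(331322 + b(-485))*(268632 + j(u(-25), 49/(-644))) = (331322 - 485)*(268632 + (-25)²*(49/(-644))) = 330837*(268632 + 625*(49*(-1/644))) = 330837*(268632 + 625*(-7/92)) = 330837*(268632 - 4375/92) = 330837*(24709769/92) = 8174905846653/92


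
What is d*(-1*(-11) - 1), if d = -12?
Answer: -120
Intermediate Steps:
d*(-1*(-11) - 1) = -12*(-1*(-11) - 1) = -12*(11 - 1) = -12*10 = -120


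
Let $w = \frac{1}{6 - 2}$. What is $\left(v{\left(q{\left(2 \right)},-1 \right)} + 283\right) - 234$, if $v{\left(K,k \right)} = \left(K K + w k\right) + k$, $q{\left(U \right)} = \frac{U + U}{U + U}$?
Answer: $\frac{195}{4} \approx 48.75$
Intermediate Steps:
$w = \frac{1}{4} \approx 0.25$
$q{\left(U \right)} = 1$ ($q{\left(U \right)} = \frac{2 U}{2 U} = 2 U \frac{1}{2 U} = 1$)
$v{\left(K,k \right)} = K^{2} + \frac{5 k}{4}$ ($v{\left(K,k \right)} = \left(K K + \frac{k}{4}\right) + k = \left(K^{2} + \frac{k}{4}\right) + k = K^{2} + \frac{5 k}{4}$)
$\left(v{\left(q{\left(2 \right)},-1 \right)} + 283\right) - 234 = \left(\left(1^{2} + \frac{5}{4} \left(-1\right)\right) + 283\right) - 234 = \left(\left(1 - \frac{5}{4}\right) + 283\right) - 234 = \left(- \frac{1}{4} + 283\right) - 234 = \frac{1131}{4} - 234 = \frac{195}{4}$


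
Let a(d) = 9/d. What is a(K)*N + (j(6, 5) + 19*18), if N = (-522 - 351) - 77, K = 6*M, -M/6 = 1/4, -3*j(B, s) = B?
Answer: 1290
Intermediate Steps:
j(B, s) = -B/3
M = -3/2 (M = -6/4 = -6*1/4 = -3/2 ≈ -1.5000)
K = -9 (K = 6*(-3/2) = -9)
N = -950 (N = -873 - 77 = -950)
a(K)*N + (j(6, 5) + 19*18) = (9/(-9))*(-950) + (-1/3*6 + 19*18) = (9*(-1/9))*(-950) + (-2 + 342) = -1*(-950) + 340 = 950 + 340 = 1290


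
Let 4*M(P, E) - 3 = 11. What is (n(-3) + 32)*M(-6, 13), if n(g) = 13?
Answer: 315/2 ≈ 157.50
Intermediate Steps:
M(P, E) = 7/2 (M(P, E) = ¾ + (¼)*11 = ¾ + 11/4 = 7/2)
(n(-3) + 32)*M(-6, 13) = (13 + 32)*(7/2) = 45*(7/2) = 315/2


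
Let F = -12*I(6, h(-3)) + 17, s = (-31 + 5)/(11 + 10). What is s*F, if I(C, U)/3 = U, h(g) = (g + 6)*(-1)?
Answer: -3250/21 ≈ -154.76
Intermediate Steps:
h(g) = -6 - g (h(g) = (6 + g)*(-1) = -6 - g)
I(C, U) = 3*U
s = -26/21 ≈ -1.2381
F = 125 (F = -36*(-6 - 1*(-3)) + 17 = -36*(-6 + 3) + 17 = -36*(-3) + 17 = -12*(-9) + 17 = 108 + 17 = 125)
s*F = -26/21*125 = -3250/21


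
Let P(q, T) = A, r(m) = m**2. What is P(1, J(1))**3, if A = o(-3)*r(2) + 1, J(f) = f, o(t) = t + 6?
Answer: 2197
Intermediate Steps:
o(t) = 6 + t
A = 13 (A = (6 - 3)*2**2 + 1 = 3*4 + 1 = 12 + 1 = 13)
P(q, T) = 13
P(1, J(1))**3 = 13**3 = 2197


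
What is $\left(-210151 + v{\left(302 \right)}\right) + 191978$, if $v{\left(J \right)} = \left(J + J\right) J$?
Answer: $164235$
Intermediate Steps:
$v{\left(J \right)} = 2 J^{2}$ ($v{\left(J \right)} = 2 J J = 2 J^{2}$)
$\left(-210151 + v{\left(302 \right)}\right) + 191978 = \left(-210151 + 2 \cdot 302^{2}\right) + 191978 = \left(-210151 + 2 \cdot 91204\right) + 191978 = \left(-210151 + 182408\right) + 191978 = -27743 + 191978 = 164235$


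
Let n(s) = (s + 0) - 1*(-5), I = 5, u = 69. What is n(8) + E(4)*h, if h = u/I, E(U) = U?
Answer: 341/5 ≈ 68.200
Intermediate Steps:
h = 69/5 ≈ 13.800
n(s) = 5 + s (n(s) = s + 5 = 5 + s)
n(8) + E(4)*h = (5 + 8) + 4*(69/5) = 13 + 276/5 = 341/5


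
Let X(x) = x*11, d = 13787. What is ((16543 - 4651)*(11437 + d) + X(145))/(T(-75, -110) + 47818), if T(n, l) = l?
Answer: 299965403/47708 ≈ 6287.5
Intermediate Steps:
X(x) = 11*x
((16543 - 4651)*(11437 + d) + X(145))/(T(-75, -110) + 47818) = ((16543 - 4651)*(11437 + 13787) + 11*145)/(-110 + 47818) = (11892*25224 + 1595)/47708 = (299963808 + 1595)*(1/47708) = 299965403*(1/47708) = 299965403/47708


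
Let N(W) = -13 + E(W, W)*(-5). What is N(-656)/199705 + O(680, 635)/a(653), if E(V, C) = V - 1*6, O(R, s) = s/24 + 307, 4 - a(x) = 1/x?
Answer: 1043856745303/12514314120 ≈ 83.413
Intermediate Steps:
a(x) = 4 - 1/x
O(R, s) = 307 + s/24 (O(R, s) = s/24 + 307 = 307 + s/24)
E(V, C) = -6 + V (E(V, C) = V - 6 = -6 + V)
N(W) = 17 - 5*W (N(W) = -13 + (-6 + W)*(-5) = -13 + (30 - 5*W) = 17 - 5*W)
N(-656)/199705 + O(680, 635)/a(653) = (17 - 5*(-656))/199705 + (307 + (1/24)*635)/(4 - 1/653) = (17 + 3280)*(1/199705) + (307 + 635/24)/(4 - 1*1/653) = 3297*(1/199705) + 8003/(24*(4 - 1/653)) = 3297/199705 + 8003/(24*(2611/653)) = 3297/199705 + (8003/24)*(653/2611) = 3297/199705 + 5225959/62664 = 1043856745303/12514314120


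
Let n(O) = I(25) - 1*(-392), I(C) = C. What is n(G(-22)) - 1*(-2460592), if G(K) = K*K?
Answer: 2461009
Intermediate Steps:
G(K) = K**2
n(O) = 417 (n(O) = 25 - 1*(-392) = 25 + 392 = 417)
n(G(-22)) - 1*(-2460592) = 417 - 1*(-2460592) = 417 + 2460592 = 2461009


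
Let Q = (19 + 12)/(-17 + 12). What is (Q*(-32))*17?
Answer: 16864/5 ≈ 3372.8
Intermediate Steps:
Q = -31/5 (Q = 31/(-5) = 31*(-⅕) = -31/5 ≈ -6.2000)
(Q*(-32))*17 = -31/5*(-32)*17 = (992/5)*17 = 16864/5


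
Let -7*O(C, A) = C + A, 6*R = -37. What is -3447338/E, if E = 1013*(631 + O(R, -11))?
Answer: -144788196/26950865 ≈ -5.3723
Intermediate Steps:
R = -37/6 (R = (⅙)*(-37) = -37/6 ≈ -6.1667)
O(C, A) = -A/7 - C/7 (O(C, A) = -(C + A)/7 = -(A + C)/7 = -A/7 - C/7)
E = 26950865/42 (E = 1013*(631 + (-⅐*(-11) - ⅐*(-37/6))) = 1013*(631 + (11/7 + 37/42)) = 1013*(631 + 103/42) = 1013*(26605/42) = 26950865/42 ≈ 6.4169e+5)
-3447338/E = -3447338/26950865/42 = -3447338*42/26950865 = -144788196/26950865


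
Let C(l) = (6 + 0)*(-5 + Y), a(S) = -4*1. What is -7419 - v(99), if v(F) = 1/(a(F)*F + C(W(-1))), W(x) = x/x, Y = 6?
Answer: -2893409/390 ≈ -7419.0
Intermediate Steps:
W(x) = 1
a(S) = -4
C(l) = 6 (C(l) = (6 + 0)*(-5 + 6) = 6*1 = 6)
v(F) = 1/(6 - 4*F) (v(F) = 1/(-4*F + 6) = 1/(6 - 4*F))
-7419 - v(99) = -7419 - 1/(2*(3 - 2*99)) = -7419 - 1/(2*(3 - 198)) = -7419 - 1/(2*(-195)) = -7419 - (-1)/(2*195) = -7419 - 1*(-1/390) = -7419 + 1/390 = -2893409/390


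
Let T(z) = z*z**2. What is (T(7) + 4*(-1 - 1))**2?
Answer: 112225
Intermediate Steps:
T(z) = z**3
(T(7) + 4*(-1 - 1))**2 = (7**3 + 4*(-1 - 1))**2 = (343 + 4*(-2))**2 = (343 - 8)**2 = 335**2 = 112225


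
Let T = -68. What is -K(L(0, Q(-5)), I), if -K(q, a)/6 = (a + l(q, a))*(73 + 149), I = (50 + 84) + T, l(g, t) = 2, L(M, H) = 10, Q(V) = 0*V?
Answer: 90576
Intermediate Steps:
Q(V) = 0
I = 66 (I = (50 + 84) - 68 = 134 - 68 = 66)
K(q, a) = -2664 - 1332*a (K(q, a) = -6*(a + 2)*(73 + 149) = -6*(2 + a)*222 = -6*(444 + 222*a) = -2664 - 1332*a)
-K(L(0, Q(-5)), I) = -(-2664 - 1332*66) = -(-2664 - 87912) = -1*(-90576) = 90576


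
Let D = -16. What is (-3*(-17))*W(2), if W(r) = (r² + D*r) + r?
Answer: -1326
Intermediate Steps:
W(r) = r² - 15*r (W(r) = (r² - 16*r) + r = r² - 15*r)
(-3*(-17))*W(2) = (-3*(-17))*(2*(-15 + 2)) = 51*(2*(-13)) = 51*(-26) = -1326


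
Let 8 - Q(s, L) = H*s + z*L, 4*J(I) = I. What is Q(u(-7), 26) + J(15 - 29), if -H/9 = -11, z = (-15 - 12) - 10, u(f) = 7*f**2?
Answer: -65981/2 ≈ -32991.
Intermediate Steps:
J(I) = I/4
z = -37 (z = -27 - 10 = -37)
H = 99 (H = -9*(-11) = 99)
Q(s, L) = 8 - 99*s + 37*L (Q(s, L) = 8 - (99*s - 37*L) = 8 - (-37*L + 99*s) = 8 + (-99*s + 37*L) = 8 - 99*s + 37*L)
Q(u(-7), 26) + J(15 - 29) = (8 - 693*(-7)**2 + 37*26) + (15 - 29)/4 = (8 - 693*49 + 962) + (1/4)*(-14) = (8 - 99*343 + 962) - 7/2 = (8 - 33957 + 962) - 7/2 = -32987 - 7/2 = -65981/2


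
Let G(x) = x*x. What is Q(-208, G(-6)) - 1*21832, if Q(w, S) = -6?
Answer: -21838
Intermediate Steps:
G(x) = x²
Q(-208, G(-6)) - 1*21832 = -6 - 1*21832 = -6 - 21832 = -21838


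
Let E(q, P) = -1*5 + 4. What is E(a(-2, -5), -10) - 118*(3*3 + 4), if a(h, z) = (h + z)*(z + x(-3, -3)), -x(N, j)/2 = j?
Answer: -1535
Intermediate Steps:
x(N, j) = -2*j
a(h, z) = (6 + z)*(h + z) (a(h, z) = (h + z)*(z - 2*(-3)) = (h + z)*(z + 6) = (h + z)*(6 + z) = (6 + z)*(h + z))
E(q, P) = -1 (E(q, P) = -5 + 4 = -1)
E(a(-2, -5), -10) - 118*(3*3 + 4) = -1 - 118*(3*3 + 4) = -1 - 118*(9 + 4) = -1 - 118*13 = -1 - 1534 = -1535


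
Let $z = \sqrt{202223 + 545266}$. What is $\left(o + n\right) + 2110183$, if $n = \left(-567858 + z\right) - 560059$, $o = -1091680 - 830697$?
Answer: $-940111 + \sqrt{747489} \approx -9.3925 \cdot 10^{5}$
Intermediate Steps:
$o = -1922377$
$z = \sqrt{747489} \approx 864.57$
$n = -1127917 + \sqrt{747489}$ ($n = \left(-567858 + \sqrt{747489}\right) - 560059 = -1127917 + \sqrt{747489} \approx -1.1271 \cdot 10^{6}$)
$\left(o + n\right) + 2110183 = \left(-1922377 - \left(1127917 - \sqrt{747489}\right)\right) + 2110183 = \left(-3050294 + \sqrt{747489}\right) + 2110183 = -940111 + \sqrt{747489}$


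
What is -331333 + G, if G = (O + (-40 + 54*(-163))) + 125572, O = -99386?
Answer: -313989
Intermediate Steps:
G = 17344 (G = (-99386 + (-40 + 54*(-163))) + 125572 = (-99386 + (-40 - 8802)) + 125572 = (-99386 - 8842) + 125572 = -108228 + 125572 = 17344)
-331333 + G = -331333 + 17344 = -313989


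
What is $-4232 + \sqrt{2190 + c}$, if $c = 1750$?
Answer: $-4232 + 2 \sqrt{985} \approx -4169.2$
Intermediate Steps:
$-4232 + \sqrt{2190 + c} = -4232 + \sqrt{2190 + 1750} = -4232 + \sqrt{3940} = -4232 + 2 \sqrt{985}$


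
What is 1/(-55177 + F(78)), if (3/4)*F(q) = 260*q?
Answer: -1/28137 ≈ -3.5540e-5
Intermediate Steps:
F(q) = 1040*q/3 (F(q) = 4*(260*q)/3 = 1040*q/3)
1/(-55177 + F(78)) = 1/(-55177 + (1040/3)*78) = 1/(-55177 + 27040) = 1/(-28137) = -1/28137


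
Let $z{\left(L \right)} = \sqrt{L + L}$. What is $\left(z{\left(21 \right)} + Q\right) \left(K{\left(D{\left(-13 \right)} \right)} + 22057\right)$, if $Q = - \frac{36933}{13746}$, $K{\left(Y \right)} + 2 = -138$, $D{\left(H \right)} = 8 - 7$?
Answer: $- \frac{269820187}{4582} + 21917 \sqrt{42} \approx 83151.0$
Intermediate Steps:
$D{\left(H \right)} = 1$ ($D{\left(H \right)} = 8 - 7 = 1$)
$K{\left(Y \right)} = -140$ ($K{\left(Y \right)} = -2 - 138 = -140$)
$z{\left(L \right)} = \sqrt{2} \sqrt{L}$ ($z{\left(L \right)} = \sqrt{2 L} = \sqrt{2} \sqrt{L}$)
$Q = - \frac{12311}{4582}$ ($Q = \left(-36933\right) \frac{1}{13746} = - \frac{12311}{4582} \approx -2.6868$)
$\left(z{\left(21 \right)} + Q\right) \left(K{\left(D{\left(-13 \right)} \right)} + 22057\right) = \left(\sqrt{2} \sqrt{21} - \frac{12311}{4582}\right) \left(-140 + 22057\right) = \left(\sqrt{42} - \frac{12311}{4582}\right) 21917 = \left(- \frac{12311}{4582} + \sqrt{42}\right) 21917 = - \frac{269820187}{4582} + 21917 \sqrt{42}$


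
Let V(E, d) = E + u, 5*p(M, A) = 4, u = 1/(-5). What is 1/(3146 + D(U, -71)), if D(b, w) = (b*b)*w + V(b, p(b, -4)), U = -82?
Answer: -5/2371701 ≈ -2.1082e-6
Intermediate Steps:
u = -⅕ ≈ -0.20000
p(M, A) = ⅘ (p(M, A) = (⅕)*4 = ⅘)
V(E, d) = -⅕ + E (V(E, d) = E - ⅕ = -⅕ + E)
D(b, w) = -⅕ + b + w*b² (D(b, w) = (b*b)*w + (-⅕ + b) = b²*w + (-⅕ + b) = w*b² + (-⅕ + b) = -⅕ + b + w*b²)
1/(3146 + D(U, -71)) = 1/(3146 + (-⅕ - 82 - 71*(-82)²)) = 1/(3146 + (-⅕ - 82 - 71*6724)) = 1/(3146 + (-⅕ - 82 - 477404)) = 1/(3146 - 2387431/5) = 1/(-2371701/5) = -5/2371701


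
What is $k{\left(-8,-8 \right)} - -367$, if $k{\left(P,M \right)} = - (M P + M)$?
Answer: $311$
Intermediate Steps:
$k{\left(P,M \right)} = - M - M P$ ($k{\left(P,M \right)} = - (M + M P) = - M - M P$)
$k{\left(-8,-8 \right)} - -367 = \left(-1\right) \left(-8\right) \left(1 - 8\right) - -367 = \left(-1\right) \left(-8\right) \left(-7\right) + 367 = -56 + 367 = 311$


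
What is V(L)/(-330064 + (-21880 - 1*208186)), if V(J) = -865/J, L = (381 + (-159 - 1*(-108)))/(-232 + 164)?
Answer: -2941/9242145 ≈ -0.00031822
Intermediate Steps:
L = -165/34 (L = (381 + (-159 + 108))/(-68) = (381 - 51)*(-1/68) = 330*(-1/68) = -165/34 ≈ -4.8529)
V(L)/(-330064 + (-21880 - 1*208186)) = (-865/(-165/34))/(-330064 + (-21880 - 1*208186)) = (-865*(-34/165))/(-330064 + (-21880 - 208186)) = 5882/(33*(-330064 - 230066)) = (5882/33)/(-560130) = (5882/33)*(-1/560130) = -2941/9242145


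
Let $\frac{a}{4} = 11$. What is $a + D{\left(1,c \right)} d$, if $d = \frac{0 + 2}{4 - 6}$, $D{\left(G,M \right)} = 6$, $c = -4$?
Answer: $38$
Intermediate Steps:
$a = 44$ ($a = 4 \cdot 11 = 44$)
$d = -1$ ($d = \frac{2}{-2} = 2 \left(- \frac{1}{2}\right) = -1$)
$a + D{\left(1,c \right)} d = 44 + 6 \left(-1\right) = 44 - 6 = 38$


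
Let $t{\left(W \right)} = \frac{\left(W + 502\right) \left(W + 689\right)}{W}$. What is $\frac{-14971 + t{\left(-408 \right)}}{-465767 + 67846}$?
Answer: $\frac{3067291}{81175884} \approx 0.037786$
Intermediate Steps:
$t{\left(W \right)} = \frac{\left(502 + W\right) \left(689 + W\right)}{W}$
$\frac{-14971 + t{\left(-408 \right)}}{-465767 + 67846} = \frac{-14971 + \left(1191 - 408 + \frac{345878}{-408}\right)}{-465767 + 67846} = \frac{-14971 + \left(1191 - 408 + 345878 \left(- \frac{1}{408}\right)\right)}{-397921} = \left(-14971 - \frac{13207}{204}\right) \left(- \frac{1}{397921}\right) = \left(- \frac{3067291}{204}\right) \left(- \frac{1}{397921}\right) = \frac{3067291}{81175884}$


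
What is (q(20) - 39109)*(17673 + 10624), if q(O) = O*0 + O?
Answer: -1106101433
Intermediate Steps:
q(O) = O (q(O) = 0 + O = O)
(q(20) - 39109)*(17673 + 10624) = (20 - 39109)*(17673 + 10624) = -39089*28297 = -1106101433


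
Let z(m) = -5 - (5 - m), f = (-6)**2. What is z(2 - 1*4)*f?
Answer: -432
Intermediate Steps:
f = 36
z(m) = -10 + m (z(m) = -5 + (-5 + m) = -10 + m)
z(2 - 1*4)*f = (-10 + (2 - 1*4))*36 = (-10 + (2 - 4))*36 = (-10 - 2)*36 = -12*36 = -432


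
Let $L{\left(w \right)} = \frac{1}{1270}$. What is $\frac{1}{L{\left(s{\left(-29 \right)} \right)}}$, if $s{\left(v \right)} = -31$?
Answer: $1270$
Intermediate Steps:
$L{\left(w \right)} = \frac{1}{1270}$
$\frac{1}{L{\left(s{\left(-29 \right)} \right)}} = \frac{1}{\frac{1}{1270}} = 1270$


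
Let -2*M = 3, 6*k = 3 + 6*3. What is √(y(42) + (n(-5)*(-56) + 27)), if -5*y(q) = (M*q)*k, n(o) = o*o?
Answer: I*√132890/10 ≈ 36.454*I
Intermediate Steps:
n(o) = o²
k = 7/2 (k = (3 + 6*3)/6 = (3 + 18)/6 = (⅙)*21 = 7/2 ≈ 3.5000)
M = -3/2 (M = -½*3 = -3/2 ≈ -1.5000)
y(q) = 21*q/20 (y(q) = -(-3*q/2)*7/(5*2) = -(-21)*q/20 = 21*q/20)
√(y(42) + (n(-5)*(-56) + 27)) = √((21/20)*42 + ((-5)²*(-56) + 27)) = √(441/10 + (25*(-56) + 27)) = √(441/10 + (-1400 + 27)) = √(441/10 - 1373) = √(-13289/10) = I*√132890/10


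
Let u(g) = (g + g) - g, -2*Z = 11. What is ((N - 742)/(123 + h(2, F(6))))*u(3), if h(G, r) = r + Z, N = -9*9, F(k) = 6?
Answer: -4938/247 ≈ -19.992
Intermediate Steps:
Z = -11/2 (Z = -½*11 = -11/2 ≈ -5.5000)
N = -81
h(G, r) = -11/2 + r (h(G, r) = r - 11/2 = -11/2 + r)
u(g) = g (u(g) = 2*g - g = g)
((N - 742)/(123 + h(2, F(6))))*u(3) = ((-81 - 742)/(123 + (-11/2 + 6)))*3 = -823/(123 + ½)*3 = -823/247/2*3 = -823*2/247*3 = -1646/247*3 = -4938/247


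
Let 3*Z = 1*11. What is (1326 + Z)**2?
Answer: 15912121/9 ≈ 1.7680e+6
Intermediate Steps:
Z = 11/3 (Z = (1*11)/3 = (1/3)*11 = 11/3 ≈ 3.6667)
(1326 + Z)**2 = (1326 + 11/3)**2 = (3989/3)**2 = 15912121/9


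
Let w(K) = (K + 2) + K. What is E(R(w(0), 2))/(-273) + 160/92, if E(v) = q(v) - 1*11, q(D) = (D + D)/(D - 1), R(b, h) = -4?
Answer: 55681/31395 ≈ 1.7736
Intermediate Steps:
w(K) = 2 + 2*K (w(K) = (2 + K) + K = 2 + 2*K)
q(D) = 2*D/(-1 + D) (q(D) = (2*D)/(-1 + D) = 2*D/(-1 + D))
E(v) = -11 + 2*v/(-1 + v) (E(v) = 2*v/(-1 + v) - 1*11 = 2*v/(-1 + v) - 11 = -11 + 2*v/(-1 + v))
E(R(w(0), 2))/(-273) + 160/92 = ((11 - 9*(-4))/(-1 - 4))/(-273) + 160/92 = ((11 + 36)/(-5))*(-1/273) + 160*(1/92) = -⅕*47*(-1/273) + 40/23 = -47/5*(-1/273) + 40/23 = 47/1365 + 40/23 = 55681/31395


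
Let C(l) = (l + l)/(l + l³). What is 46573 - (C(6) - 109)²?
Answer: 47509476/1369 ≈ 34704.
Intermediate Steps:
C(l) = 2*l/(l + l³) (C(l) = (2*l)/(l + l³) = 2*l/(l + l³))
46573 - (C(6) - 109)² = 46573 - (2/(1 + 6²) - 109)² = 46573 - (2/(1 + 36) - 109)² = 46573 - (2/37 - 109)² = 46573 - (-4031/37)² = 46573 - 1*16248961/1369 = 46573 - 16248961/1369 = 47509476/1369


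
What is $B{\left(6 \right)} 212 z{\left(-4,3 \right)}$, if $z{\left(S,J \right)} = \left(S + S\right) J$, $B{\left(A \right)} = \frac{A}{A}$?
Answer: $-5088$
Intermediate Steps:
$B{\left(A \right)} = 1$
$z{\left(S,J \right)} = 2 J S$ ($z{\left(S,J \right)} = 2 S J = 2 J S$)
$B{\left(6 \right)} 212 z{\left(-4,3 \right)} = 1 \cdot 212 \cdot 2 \cdot 3 \left(-4\right) = 212 \left(-24\right) = -5088$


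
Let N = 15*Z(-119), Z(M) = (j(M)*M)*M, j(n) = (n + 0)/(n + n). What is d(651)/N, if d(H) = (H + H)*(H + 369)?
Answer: 1488/119 ≈ 12.504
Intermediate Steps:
d(H) = 2*H*(369 + H) (d(H) = (2*H)*(369 + H) = 2*H*(369 + H))
j(n) = ½ (j(n) = n/((2*n)) = n*(1/(2*n)) = ½)
Z(M) = M²/2 (Z(M) = (M/2)*M = M²/2)
N = 212415/2 (N = 15*((½)*(-119)²) = 15*((½)*14161) = 15*(14161/2) = 212415/2 ≈ 1.0621e+5)
d(651)/N = (2*651*(369 + 651))/(212415/2) = (2*651*1020)*(2/212415) = 1328040*(2/212415) = 1488/119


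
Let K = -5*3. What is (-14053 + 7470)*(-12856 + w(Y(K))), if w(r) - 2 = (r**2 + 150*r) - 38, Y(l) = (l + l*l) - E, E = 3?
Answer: -401609081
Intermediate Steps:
K = -15
Y(l) = -3 + l + l**2 (Y(l) = (l + l*l) - 1*3 = (l + l**2) - 3 = -3 + l + l**2)
w(r) = -36 + r**2 + 150*r (w(r) = 2 + ((r**2 + 150*r) - 38) = 2 + (-38 + r**2 + 150*r) = -36 + r**2 + 150*r)
(-14053 + 7470)*(-12856 + w(Y(K))) = (-14053 + 7470)*(-12856 + (-36 + (-3 - 15 + (-15)**2)**2 + 150*(-3 - 15 + (-15)**2))) = -6583*(-12856 + (-36 + (-3 - 15 + 225)**2 + 150*(-3 - 15 + 225))) = -6583*(-12856 + (-36 + 207**2 + 150*207)) = -6583*(-12856 + (-36 + 42849 + 31050)) = -6583*(-12856 + 73863) = -6583*61007 = -401609081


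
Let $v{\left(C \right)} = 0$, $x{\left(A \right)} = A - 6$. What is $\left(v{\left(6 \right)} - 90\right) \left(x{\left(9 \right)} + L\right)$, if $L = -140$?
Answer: $12330$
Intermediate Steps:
$x{\left(A \right)} = -6 + A$
$\left(v{\left(6 \right)} - 90\right) \left(x{\left(9 \right)} + L\right) = \left(0 - 90\right) \left(\left(-6 + 9\right) - 140\right) = - 90 \left(3 - 140\right) = \left(-90\right) \left(-137\right) = 12330$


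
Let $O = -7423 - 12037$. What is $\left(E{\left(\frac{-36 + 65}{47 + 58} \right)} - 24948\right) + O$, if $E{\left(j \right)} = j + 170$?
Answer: $- \frac{4644961}{105} \approx -44238.0$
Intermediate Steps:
$E{\left(j \right)} = 170 + j$
$O = -19460$
$\left(E{\left(\frac{-36 + 65}{47 + 58} \right)} - 24948\right) + O = \left(\left(170 + \frac{-36 + 65}{47 + 58}\right) - 24948\right) - 19460 = \left(\left(170 + \frac{29}{105}\right) - 24948\right) - 19460 = \left(\frac{17879}{105} - 24948\right) - 19460 = - \frac{2601661}{105} - 19460 = - \frac{4644961}{105}$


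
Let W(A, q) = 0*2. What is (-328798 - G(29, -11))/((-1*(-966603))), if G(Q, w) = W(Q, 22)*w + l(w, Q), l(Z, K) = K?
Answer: -109609/322201 ≈ -0.34019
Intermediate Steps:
W(A, q) = 0
G(Q, w) = Q (G(Q, w) = 0*w + Q = 0 + Q = Q)
(-328798 - G(29, -11))/((-1*(-966603))) = (-328798 - 1*29)/((-1*(-966603))) = (-328798 - 29)/966603 = -328827*1/966603 = -109609/322201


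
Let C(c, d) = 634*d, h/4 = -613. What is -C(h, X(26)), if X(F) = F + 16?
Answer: -26628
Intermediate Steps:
h = -2452 (h = 4*(-613) = -2452)
X(F) = 16 + F
-C(h, X(26)) = -634*(16 + 26) = -634*42 = -1*26628 = -26628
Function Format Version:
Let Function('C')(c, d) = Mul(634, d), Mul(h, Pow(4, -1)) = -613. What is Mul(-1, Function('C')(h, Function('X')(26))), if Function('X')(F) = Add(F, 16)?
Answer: -26628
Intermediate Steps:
h = -2452 (h = Mul(4, -613) = -2452)
Function('X')(F) = Add(16, F)
Mul(-1, Function('C')(h, Function('X')(26))) = Mul(-1, Mul(634, Add(16, 26))) = Mul(-1, Mul(634, 42)) = Mul(-1, 26628) = -26628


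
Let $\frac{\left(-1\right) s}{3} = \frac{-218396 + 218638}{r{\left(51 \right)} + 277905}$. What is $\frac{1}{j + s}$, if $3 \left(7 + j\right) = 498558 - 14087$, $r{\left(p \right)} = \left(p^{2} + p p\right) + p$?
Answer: $\frac{47193}{7620882829} \approx 6.1926 \cdot 10^{-6}$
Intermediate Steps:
$r{\left(p \right)} = p + 2 p^{2}$ ($r{\left(p \right)} = \left(p^{2} + p^{2}\right) + p = 2 p^{2} + p = p + 2 p^{2}$)
$j = \frac{484450}{3}$ ($j = -7 + \frac{498558 - 14087}{3} = -7 + \frac{1}{3} \cdot 484471 = -7 + \frac{484471}{3} = \frac{484450}{3} \approx 1.6148 \cdot 10^{5}$)
$s = - \frac{121}{47193}$ ($s = - 3 \frac{-218396 + 218638}{51 \left(1 + 2 \cdot 51\right) + 277905} = - 3 \frac{242}{51 \left(1 + 102\right) + 277905} = - 3 \frac{242}{51 \cdot 103 + 277905} = - 3 \frac{242}{5253 + 277905} = - 3 \cdot \frac{242}{283158} = - 3 \cdot 242 \cdot \frac{1}{283158} = \left(-3\right) \frac{121}{141579} = - \frac{121}{47193} \approx -0.0025639$)
$\frac{1}{j + s} = \frac{1}{\frac{484450}{3} - \frac{121}{47193}} = \frac{1}{\frac{7620882829}{47193}} = \frac{47193}{7620882829}$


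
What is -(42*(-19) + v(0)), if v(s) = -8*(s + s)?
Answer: 798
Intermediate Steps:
v(s) = -16*s
-(42*(-19) + v(0)) = -(42*(-19) - 16*0) = -(-798 + 0) = -1*(-798) = 798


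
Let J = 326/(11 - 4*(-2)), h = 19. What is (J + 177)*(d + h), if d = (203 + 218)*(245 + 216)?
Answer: 716034900/19 ≈ 3.7686e+7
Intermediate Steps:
d = 194081 (d = 421*461 = 194081)
J = 326/19 (J = 326/(11 + 8) = 326/19 ≈ 17.158)
(J + 177)*(d + h) = (326/19 + 177)*(194081 + 19) = (3689/19)*194100 = 716034900/19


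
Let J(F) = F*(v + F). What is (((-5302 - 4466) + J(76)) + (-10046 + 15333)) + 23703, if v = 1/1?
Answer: 25074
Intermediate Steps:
v = 1
J(F) = F*(1 + F)
(((-5302 - 4466) + J(76)) + (-10046 + 15333)) + 23703 = (((-5302 - 4466) + 76*(1 + 76)) + (-10046 + 15333)) + 23703 = ((-9768 + 76*77) + 5287) + 23703 = ((-9768 + 5852) + 5287) + 23703 = (-3916 + 5287) + 23703 = 1371 + 23703 = 25074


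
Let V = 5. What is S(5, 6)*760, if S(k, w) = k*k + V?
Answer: 22800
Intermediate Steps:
S(k, w) = 5 + k² (S(k, w) = k*k + 5 = k² + 5 = 5 + k²)
S(5, 6)*760 = (5 + 5²)*760 = (5 + 25)*760 = 30*760 = 22800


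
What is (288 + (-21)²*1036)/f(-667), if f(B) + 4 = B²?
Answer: 152388/148295 ≈ 1.0276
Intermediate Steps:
f(B) = -4 + B²
(288 + (-21)²*1036)/f(-667) = (288 + (-21)²*1036)/(-4 + (-667)²) = (288 + 441*1036)/(-4 + 444889) = (288 + 456876)/444885 = 457164*(1/444885) = 152388/148295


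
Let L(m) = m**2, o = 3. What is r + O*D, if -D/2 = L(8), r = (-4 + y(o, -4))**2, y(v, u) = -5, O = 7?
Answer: -815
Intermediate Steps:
r = 81 (r = (-4 - 5)**2 = (-9)**2 = 81)
D = -128 (D = -2*8**2 = -2*64 = -128)
r + O*D = 81 + 7*(-128) = 81 - 896 = -815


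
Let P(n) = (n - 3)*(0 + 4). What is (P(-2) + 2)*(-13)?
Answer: 234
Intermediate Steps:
P(n) = -12 + 4*n (P(n) = (-3 + n)*4 = -12 + 4*n)
(P(-2) + 2)*(-13) = ((-12 + 4*(-2)) + 2)*(-13) = ((-12 - 8) + 2)*(-13) = (-20 + 2)*(-13) = -18*(-13) = 234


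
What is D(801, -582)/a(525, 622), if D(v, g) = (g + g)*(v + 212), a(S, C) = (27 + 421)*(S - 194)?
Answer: -294783/37072 ≈ -7.9516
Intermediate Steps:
a(S, C) = -86912 + 448*S (a(S, C) = 448*(-194 + S) = -86912 + 448*S)
D(v, g) = 2*g*(212 + v) (D(v, g) = (2*g)*(212 + v) = 2*g*(212 + v))
D(801, -582)/a(525, 622) = (2*(-582)*(212 + 801))/(-86912 + 448*525) = (2*(-582)*1013)/(-86912 + 235200) = -1179132/148288 = -1179132*1/148288 = -294783/37072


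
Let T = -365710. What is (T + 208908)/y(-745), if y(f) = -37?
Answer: 156802/37 ≈ 4237.9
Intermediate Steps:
(T + 208908)/y(-745) = (-365710 + 208908)/(-37) = -156802*(-1/37) = 156802/37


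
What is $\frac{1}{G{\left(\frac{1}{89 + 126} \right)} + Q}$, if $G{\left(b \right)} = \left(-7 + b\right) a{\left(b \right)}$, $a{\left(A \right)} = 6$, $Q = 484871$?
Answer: $\frac{215}{104238241} \approx 2.0626 \cdot 10^{-6}$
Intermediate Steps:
$G{\left(b \right)} = -42 + 6 b$ ($G{\left(b \right)} = \left(-7 + b\right) 6 = -42 + 6 b$)
$\frac{1}{G{\left(\frac{1}{89 + 126} \right)} + Q} = \frac{1}{\left(-42 + \frac{6}{89 + 126}\right) + 484871} = \frac{1}{\left(-42 + \frac{6}{215}\right) + 484871} = \frac{1}{- \frac{9024}{215} + 484871} = \frac{1}{\frac{104238241}{215}} = \frac{215}{104238241}$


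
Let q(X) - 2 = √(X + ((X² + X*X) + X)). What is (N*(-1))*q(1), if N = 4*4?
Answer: -64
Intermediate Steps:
N = 16
q(X) = 2 + √(2*X + 2*X²) (q(X) = 2 + √(X + ((X² + X*X) + X)) = 2 + √(X + ((X² + X²) + X)) = 2 + √(X + (2*X² + X)) = 2 + √(X + (X + 2*X²)) = 2 + √(2*X + 2*X²))
(N*(-1))*q(1) = (16*(-1))*(2 + √2*√(1*(1 + 1))) = -16*(2 + √2*√(1*2)) = -16*(2 + √2*√2) = -16*(2 + 2) = -16*4 = -64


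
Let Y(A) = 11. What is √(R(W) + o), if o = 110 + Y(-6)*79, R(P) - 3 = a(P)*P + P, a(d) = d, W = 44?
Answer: √2962 ≈ 54.424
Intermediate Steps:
R(P) = 3 + P + P² (R(P) = 3 + (P*P + P) = 3 + (P² + P) = 3 + (P + P²) = 3 + P + P²)
o = 979 (o = 110 + 11*79 = 110 + 869 = 979)
√(R(W) + o) = √((3 + 44 + 44²) + 979) = √((3 + 44 + 1936) + 979) = √(1983 + 979) = √2962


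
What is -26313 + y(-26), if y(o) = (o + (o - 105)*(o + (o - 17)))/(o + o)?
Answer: -1377289/52 ≈ -26486.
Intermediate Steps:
y(o) = (o + (-105 + o)*(-17 + 2*o))/(2*o) (y(o) = (o + (-105 + o)*(o + (-17 + o)))/((2*o)) = (o + (-105 + o)*(-17 + 2*o))*(1/(2*o)) = (o + (-105 + o)*(-17 + 2*o))/(2*o))
-26313 + y(-26) = -26313 + (-113 - 26 + (1785/2)/(-26)) = -26313 + (-113 - 26 + (1785/2)*(-1/26)) = -26313 + (-113 - 26 - 1785/52) = -26313 - 9013/52 = -1377289/52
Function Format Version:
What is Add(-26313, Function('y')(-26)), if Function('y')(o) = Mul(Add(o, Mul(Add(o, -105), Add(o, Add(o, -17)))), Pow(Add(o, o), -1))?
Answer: Rational(-1377289, 52) ≈ -26486.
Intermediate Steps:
Function('y')(o) = Mul(Rational(1, 2), Pow(o, -1), Add(o, Mul(Add(-105, o), Add(-17, Mul(2, o))))) (Function('y')(o) = Mul(Add(o, Mul(Add(-105, o), Add(o, Add(-17, o)))), Pow(Mul(2, o), -1)) = Mul(Add(o, Mul(Add(-105, o), Add(-17, Mul(2, o)))), Mul(Rational(1, 2), Pow(o, -1))) = Mul(Rational(1, 2), Pow(o, -1), Add(o, Mul(Add(-105, o), Add(-17, Mul(2, o))))))
Add(-26313, Function('y')(-26)) = Add(-26313, Add(-113, -26, Mul(Rational(1785, 2), Pow(-26, -1)))) = Add(-26313, Add(-113, -26, Mul(Rational(1785, 2), Rational(-1, 26)))) = Add(-26313, Add(-113, -26, Rational(-1785, 52))) = Add(-26313, Rational(-9013, 52)) = Rational(-1377289, 52)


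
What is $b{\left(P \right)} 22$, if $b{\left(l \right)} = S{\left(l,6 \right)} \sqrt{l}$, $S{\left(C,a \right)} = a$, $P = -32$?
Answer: $528 i \sqrt{2} \approx 746.71 i$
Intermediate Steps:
$b{\left(l \right)} = 6 \sqrt{l}$
$b{\left(P \right)} 22 = 6 \sqrt{-32} \cdot 22 = 6 \cdot 4 i \sqrt{2} \cdot 22 = 24 i \sqrt{2} \cdot 22 = 528 i \sqrt{2}$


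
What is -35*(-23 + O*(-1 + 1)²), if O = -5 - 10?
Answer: 805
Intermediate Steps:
O = -15
-35*(-23 + O*(-1 + 1)²) = -35*(-23 - 15*(-1 + 1)²) = -35*(-23 - 15*0²) = -35*(-23 - 15*0) = -35*(-23 + 0) = -35*(-23) = 805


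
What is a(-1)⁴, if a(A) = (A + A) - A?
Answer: 1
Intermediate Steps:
a(A) = A (a(A) = 2*A - A = A)
a(-1)⁴ = (-1)⁴ = 1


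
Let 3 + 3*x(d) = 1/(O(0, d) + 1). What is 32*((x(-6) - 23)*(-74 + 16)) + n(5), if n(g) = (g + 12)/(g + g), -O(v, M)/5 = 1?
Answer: 1341011/30 ≈ 44700.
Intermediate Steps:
O(v, M) = -5 (O(v, M) = -5*1 = -5)
n(g) = (12 + g)/(2*g) (n(g) = (12 + g)/((2*g)) = (12 + g)*(1/(2*g)) = (12 + g)/(2*g))
x(d) = -13/12 (x(d) = -1 + 1/(3*(-5 + 1)) = -1 + (⅓)/(-4) = -1 + (⅓)*(-¼) = -1 - 1/12 = -13/12)
32*((x(-6) - 23)*(-74 + 16)) + n(5) = 32*((-13/12 - 23)*(-74 + 16)) + (½)*(12 + 5)/5 = 32*(-289/12*(-58)) + (½)*(⅕)*17 = 32*(8381/6) + 17/10 = 134096/3 + 17/10 = 1341011/30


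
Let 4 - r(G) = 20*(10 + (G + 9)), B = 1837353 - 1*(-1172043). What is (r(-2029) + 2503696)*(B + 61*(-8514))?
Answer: 6334417843800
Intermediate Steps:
B = 3009396 (B = 1837353 + 1172043 = 3009396)
r(G) = -376 - 20*G (r(G) = 4 - 20*(10 + (G + 9)) = 4 - 20*(10 + (9 + G)) = 4 - 20*(19 + G) = 4 - (380 + 20*G) = 4 + (-380 - 20*G) = -376 - 20*G)
(r(-2029) + 2503696)*(B + 61*(-8514)) = ((-376 - 20*(-2029)) + 2503696)*(3009396 + 61*(-8514)) = ((-376 + 40580) + 2503696)*(3009396 - 519354) = (40204 + 2503696)*2490042 = 2543900*2490042 = 6334417843800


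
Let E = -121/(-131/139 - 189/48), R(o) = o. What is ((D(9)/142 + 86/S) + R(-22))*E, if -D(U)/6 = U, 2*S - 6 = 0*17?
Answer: 360330256/2311689 ≈ 155.87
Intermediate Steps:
S = 3 (S = 3 + (0*17)/2 = 3 + (½)*0 = 3 + 0 = 3)
D(U) = -6*U
E = 269104/10853 (E = -121/(-131*1/139 - 189*1/48) = -121/(-131/139 - 63/16) = -121/(-10853/2224) = -121*(-2224/10853) = 269104/10853 ≈ 24.795)
((D(9)/142 + 86/S) + R(-22))*E = ((-6*9/142 + 86/3) - 22)*(269104/10853) = ((-54*1/142 + 86*(⅓)) - 22)*(269104/10853) = ((-27/71 + 86/3) - 22)*(269104/10853) = (6025/213 - 22)*(269104/10853) = (1339/213)*(269104/10853) = 360330256/2311689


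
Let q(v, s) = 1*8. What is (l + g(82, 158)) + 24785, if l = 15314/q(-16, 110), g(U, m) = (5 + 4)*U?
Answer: 109749/4 ≈ 27437.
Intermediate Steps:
q(v, s) = 8
g(U, m) = 9*U
l = 7657/4 (l = 15314/8 = 15314*(⅛) = 7657/4 ≈ 1914.3)
(l + g(82, 158)) + 24785 = (7657/4 + 9*82) + 24785 = (7657/4 + 738) + 24785 = 10609/4 + 24785 = 109749/4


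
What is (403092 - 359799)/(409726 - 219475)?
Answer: 14431/63417 ≈ 0.22756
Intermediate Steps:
(403092 - 359799)/(409726 - 219475) = 43293/190251 = 43293*(1/190251) = 14431/63417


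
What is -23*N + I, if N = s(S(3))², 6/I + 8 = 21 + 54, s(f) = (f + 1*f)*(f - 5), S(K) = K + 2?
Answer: 6/67 ≈ 0.089552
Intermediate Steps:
S(K) = 2 + K
s(f) = 2*f*(-5 + f) (s(f) = (f + f)*(-5 + f) = (2*f)*(-5 + f) = 2*f*(-5 + f))
I = 6/67 (I = 6/(-8 + (21 + 54)) = 6/(-8 + 75) = 6/67 ≈ 0.089552)
N = 0 (N = (2*(2 + 3)*(-5 + (2 + 3)))² = (2*5*(-5 + 5))² = (2*5*0)² = 0² = 0)
-23*N + I = -23*0 + 6/67 = 0 + 6/67 = 6/67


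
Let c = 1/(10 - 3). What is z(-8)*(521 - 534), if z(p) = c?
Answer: -13/7 ≈ -1.8571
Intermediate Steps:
c = ⅐ (c = 1/7 = ⅐ ≈ 0.14286)
z(p) = ⅐
z(-8)*(521 - 534) = (521 - 534)/7 = (⅐)*(-13) = -13/7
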